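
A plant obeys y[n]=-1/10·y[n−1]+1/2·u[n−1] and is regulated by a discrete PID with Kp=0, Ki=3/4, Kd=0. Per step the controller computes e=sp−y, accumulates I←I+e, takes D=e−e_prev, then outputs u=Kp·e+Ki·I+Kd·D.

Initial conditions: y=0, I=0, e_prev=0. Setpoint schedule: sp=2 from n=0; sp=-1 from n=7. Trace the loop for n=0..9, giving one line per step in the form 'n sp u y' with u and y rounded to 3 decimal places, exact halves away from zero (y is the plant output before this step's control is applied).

0 2 1.500 0.000
1 2 2.438 0.750
2 2 3.080 1.144
3 2 3.511 1.425
4 2 3.801 1.613
5 2 3.997 1.739
6 2 4.128 1.824
7 -1 1.967 1.882
8 -1 0.621 0.795
9 -1 -0.303 0.231

(exact arithmetic carried between steps; '≈' marks a value shown rounded to 6 d.p. or computed from one; I and e_prev carry over from the previous line; the table rounds u and y to 3 d.p., halves away from zero)
n=0: y=0, sp=2, e=sp−y=2; I=2, D=e−e_prev=2; u=0·2+3/4·2+0·2=1.5; next y=-1/10·0+1/2·1.5=0.75
n=1: y=0.75, sp=2, e=sp−y=1.25; I=3.25, D=e−e_prev=-0.75; u=0·1.25+3/4·3.25+0·(-0.75)=2.4375; next y=-1/10·0.75+1/2·2.4375=1.14375
n=2: y=1.14375, sp=2, e=sp−y=0.85625; I=4.10625, D=e−e_prev=-0.39375; u=0·0.85625+3/4·4.10625+0·(-0.39375)≈3.079688; next y=-1/10·1.14375+1/2·3.079688≈1.425469
n=3: y≈1.425469, sp=2, e=sp−y≈0.574531; I≈4.680781, D=e−e_prev≈-0.281719; u=0·0.574531+3/4·4.680781+0·(-0.281719)≈3.510586; next y=-1/10·1.425469+1/2·3.510586≈1.612746
n=4: y≈1.612746, sp=2, e=sp−y≈0.387254; I≈5.068035, D=e−e_prev≈-0.187277; u=0·0.387254+3/4·5.068035+0·(-0.187277)≈3.801026; next y=-1/10·1.612746+1/2·3.801026≈1.739239
n=5: y≈1.739239, sp=2, e=sp−y≈0.260761; I≈5.328797, D=e−e_prev≈-0.126492; u=0·0.260761+3/4·5.328797+0·(-0.126492)≈3.996597; next y=-1/10·1.739239+1/2·3.996597≈1.824375
n=6: y≈1.824375, sp=2, e=sp−y≈0.175625; I≈5.504422, D=e−e_prev≈-0.085136; u=0·0.175625+3/4·5.504422+0·(-0.085136)≈4.128316; next y=-1/10·1.824375+1/2·4.128316≈1.881721
n=7: y≈1.881721, sp=-1, e=sp−y≈-2.881721; I≈2.622701, D=e−e_prev≈-3.057346; u=0·(-2.881721)+3/4·2.622701+0·(-3.057346)≈1.967026; next y=-1/10·1.881721+1/2·1.967026≈0.795341
n=8: y≈0.795341, sp=-1, e=sp−y≈-1.795341; I≈0.827360, D=e−e_prev≈1.086380; u=0·(-1.795341)+3/4·0.827360+0·1.086380≈0.620520; next y=-1/10·0.795341+1/2·0.620520≈0.230726
n=9: y≈0.230726, sp=-1, e=sp−y≈-1.230726; I≈-0.403366, D=e−e_prev≈0.564615; u=0·(-1.230726)+3/4·(-0.403366)+0·0.564615≈-0.302524; next y=-1/10·0.230726+1/2·(-0.302524)≈-0.174335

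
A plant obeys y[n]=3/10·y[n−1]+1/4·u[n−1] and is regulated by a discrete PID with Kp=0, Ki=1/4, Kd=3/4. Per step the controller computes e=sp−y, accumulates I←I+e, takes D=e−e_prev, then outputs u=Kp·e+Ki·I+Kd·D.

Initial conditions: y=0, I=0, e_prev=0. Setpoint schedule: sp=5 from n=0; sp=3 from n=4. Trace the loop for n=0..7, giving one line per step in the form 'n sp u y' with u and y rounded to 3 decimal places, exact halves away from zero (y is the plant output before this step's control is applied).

0 5 5.000 0.000
1 5 1.250 1.250
2 5 3.688 0.688
3 5 3.903 1.128
4 3 3.015 1.314
5 3 5.243 1.148
6 3 5.074 1.655
7 3 5.681 1.765

(exact arithmetic carried between steps; '≈' marks a value shown rounded to 6 d.p. or computed from one; I and e_prev carry over from the previous line; the table rounds u and y to 3 d.p., halves away from zero)
n=0: y=0, sp=5, e=sp−y=5; I=5, D=e−e_prev=5; u=0·5+1/4·5+3/4·5=5; next y=3/10·0+1/4·5=1.25
n=1: y=1.25, sp=5, e=sp−y=3.75; I=8.75, D=e−e_prev=-1.25; u=0·3.75+1/4·8.75+3/4·(-1.25)=1.25; next y=3/10·1.25+1/4·1.25=0.6875
n=2: y=0.6875, sp=5, e=sp−y=4.3125; I=13.0625, D=e−e_prev=0.5625; u=0·4.3125+1/4·13.0625+3/4·0.5625=3.6875; next y=3/10·0.6875+1/4·3.6875=1.128125
n=3: y=1.128125, sp=5, e=sp−y=3.871875; I=16.934375, D=e−e_prev=-0.440625; u=0·3.871875+1/4·16.934375+3/4·(-0.440625)=3.903125; next y=3/10·1.128125+1/4·3.903125≈1.314219
n=4: y≈1.314219, sp=3, e=sp−y≈1.685781; I≈18.620156, D=e−e_prev≈-2.186094; u=0·1.685781+1/4·18.620156+3/4·(-2.186094)≈3.015469; next y=3/10·1.314219+1/4·3.015469≈1.148133
n=5: y≈1.148133, sp=3, e=sp−y≈1.851867; I≈20.472023, D=e−e_prev≈0.166086; u=0·1.851867+1/4·20.472023+3/4·0.166086≈5.242570; next y=3/10·1.148133+1/4·5.242570≈1.655082
n=6: y≈1.655082, sp=3, e=sp−y≈1.344918; I≈21.816941, D=e−e_prev≈-0.506950; u=0·1.344918+1/4·21.816941+3/4·(-0.506950)≈5.074023; next y=3/10·1.655082+1/4·5.074023≈1.765030
n=7: y≈1.765030, sp=3, e=sp−y≈1.234970; I≈23.051911, D=e−e_prev≈-0.109948; u=0·1.234970+1/4·23.051911+3/4·(-0.109948)≈5.680517; next y=3/10·1.765030+1/4·5.680517≈1.949638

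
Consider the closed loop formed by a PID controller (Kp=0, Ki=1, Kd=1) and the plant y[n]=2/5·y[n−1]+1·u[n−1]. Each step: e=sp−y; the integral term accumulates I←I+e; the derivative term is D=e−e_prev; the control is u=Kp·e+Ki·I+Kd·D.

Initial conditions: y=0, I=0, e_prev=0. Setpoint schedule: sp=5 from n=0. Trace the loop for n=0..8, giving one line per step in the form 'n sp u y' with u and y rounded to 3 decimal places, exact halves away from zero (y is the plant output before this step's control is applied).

(exact arithmetic carried between steps; '≈' marks a value shown rounded to 6 d.p. or computed from one; I and e_prev carry over from the previous line; the table rounds u and y to 3 d.p., halves away from zero)
n=0: y=0, sp=5, e=sp−y=5; I=5, D=e−e_prev=5; u=0·5+1·5+1·5=10; next y=2/5·0+1·10=10
n=1: y=10, sp=5, e=sp−y=-5; I=0, D=e−e_prev=-10; u=0·(-5)+1·0+1·(-10)=-10; next y=2/5·10+1·(-10)=-6
n=2: y=-6, sp=5, e=sp−y=11; I=11, D=e−e_prev=16; u=0·11+1·11+1·16=27; next y=2/5·(-6)+1·27=24.6
n=3: y=24.6, sp=5, e=sp−y=-19.6; I=-8.6, D=e−e_prev=-30.6; u=0·(-19.6)+1·(-8.6)+1·(-30.6)=-39.2; next y=2/5·24.6+1·(-39.2)=-29.36
n=4: y=-29.36, sp=5, e=sp−y=34.36; I=25.76, D=e−e_prev=53.96; u=0·34.36+1·25.76+1·53.96=79.72; next y=2/5·(-29.36)+1·79.72=67.976
n=5: y=67.976, sp=5, e=sp−y=-62.976; I=-37.216, D=e−e_prev=-97.336; u=0·(-62.976)+1·(-37.216)+1·(-97.336)=-134.552; next y=2/5·67.976+1·(-134.552)=-107.3616
n=6: y=-107.3616, sp=5, e=sp−y=112.3616; I=75.1456, D=e−e_prev=175.3376; u=0·112.3616+1·75.1456+1·175.3376=250.4832; next y=2/5·(-107.3616)+1·250.4832=207.53856
n=7: y=207.53856, sp=5, e=sp−y=-202.53856; I=-127.39296, D=e−e_prev=-314.90016; u=0·(-202.53856)+1·(-127.39296)+1·(-314.90016)=-442.29312; next y=2/5·207.53856+1·(-442.29312)=-359.277696
n=8: y=-359.277696, sp=5, e=sp−y=364.277696; I=236.884736, D=e−e_prev=566.816256; u=0·364.277696+1·236.884736+1·566.816256=803.700992; next y=2/5·(-359.277696)+1·803.700992≈659.989914

0 5 10.000 0.000
1 5 -10.000 10.000
2 5 27.000 -6.000
3 5 -39.200 24.600
4 5 79.720 -29.360
5 5 -134.552 67.976
6 5 250.483 -107.362
7 5 -442.293 207.539
8 5 803.701 -359.278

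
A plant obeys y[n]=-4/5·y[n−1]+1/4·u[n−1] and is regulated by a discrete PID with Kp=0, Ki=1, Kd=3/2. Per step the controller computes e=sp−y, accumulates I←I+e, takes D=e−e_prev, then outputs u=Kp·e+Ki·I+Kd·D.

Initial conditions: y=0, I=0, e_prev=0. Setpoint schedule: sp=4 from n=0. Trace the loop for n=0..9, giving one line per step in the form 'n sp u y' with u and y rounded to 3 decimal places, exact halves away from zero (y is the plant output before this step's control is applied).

0 4 10.000 0.000
1 4 1.750 2.500
2 4 17.156 -1.563
3 4 -1.129 5.539
4 4 33.616 -4.713
5 4 -15.270 12.175
6 4 66.217 -13.557
7 4 -57.217 27.400
8 4 139.881 -36.224
9 4 -165.767 63.950

(exact arithmetic carried between steps; '≈' marks a value shown rounded to 6 d.p. or computed from one; I and e_prev carry over from the previous line; the table rounds u and y to 3 d.p., halves away from zero)
n=0: y=0, sp=4, e=sp−y=4; I=4, D=e−e_prev=4; u=0·4+1·4+3/2·4=10; next y=-4/5·0+1/4·10=2.5
n=1: y=2.5, sp=4, e=sp−y=1.5; I=5.5, D=e−e_prev=-2.5; u=0·1.5+1·5.5+3/2·(-2.5)=1.75; next y=-4/5·2.5+1/4·1.75=-1.5625
n=2: y=-1.5625, sp=4, e=sp−y=5.5625; I=11.0625, D=e−e_prev=4.0625; u=0·5.5625+1·11.0625+3/2·4.0625=17.15625; next y=-4/5·(-1.5625)+1/4·17.15625≈5.539063
n=3: y≈5.539063, sp=4, e=sp−y≈-1.539063; I≈9.523438, D=e−e_prev≈-7.101563; u=0·(-1.539063)+1·9.523438+3/2·(-7.101563)≈-1.128906; next y=-4/5·5.539063+1/4·(-1.128906)≈-4.713477
n=4: y≈-4.713477, sp=4, e=sp−y≈8.713477; I≈18.236914, D=e−e_prev≈10.252539; u=0·8.713477+1·18.236914+3/2·10.252539≈33.615723; next y=-4/5·(-4.713477)+1/4·33.615723≈12.174712
n=5: y≈12.174712, sp=4, e=sp−y≈-8.174712; I≈10.062202, D=e−e_prev≈-16.888188; u=0·(-8.174712)+1·10.062202+3/2·(-16.888188)≈-15.270081; next y=-4/5·12.174712+1/4·(-15.270081)≈-13.557290
n=6: y≈-13.557290, sp=4, e=sp−y≈17.557290; I≈27.619492, D=e−e_prev≈25.732002; u=0·17.557290+1·27.619492+3/2·25.732002≈66.217494; next y=-4/5·(-13.557290)+1/4·66.217494≈27.400205
n=7: y≈27.400205, sp=4, e=sp−y≈-23.400205; I≈4.219287, D=e−e_prev≈-40.957495; u=0·(-23.400205)+1·4.219287+3/2·(-40.957495)≈-57.216956; next y=-4/5·27.400205+1/4·(-57.216956)≈-36.224403
n=8: y≈-36.224403, sp=4, e=sp−y≈40.224403; I≈44.443690, D=e−e_prev≈63.624608; u=0·40.224403+1·44.443690+3/2·63.624608≈139.880602; next y=-4/5·(-36.224403)+1/4·139.880602≈63.949673
n=9: y≈63.949673, sp=4, e=sp−y≈-59.949673; I≈-15.505983, D=e−e_prev≈-100.174076; u=0·(-59.949673)+1·(-15.505983)+3/2·(-100.174076)≈-165.767098; next y=-4/5·63.949673+1/4·(-165.767098)≈-92.601513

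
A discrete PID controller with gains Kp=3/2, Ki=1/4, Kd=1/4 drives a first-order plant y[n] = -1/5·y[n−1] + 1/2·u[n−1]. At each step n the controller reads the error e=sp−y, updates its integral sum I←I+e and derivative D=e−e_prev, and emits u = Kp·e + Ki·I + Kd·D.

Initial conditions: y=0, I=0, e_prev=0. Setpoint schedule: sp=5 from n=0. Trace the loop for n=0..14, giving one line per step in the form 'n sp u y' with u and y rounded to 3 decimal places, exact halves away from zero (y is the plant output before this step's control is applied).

(exact arithmetic carried between steps; '≈' marks a value shown rounded to 6 d.p. or computed from one; I and e_prev carry over from the previous line; the table rounds u and y to 3 d.p., halves away from zero)
n=0: y=0, sp=5, e=sp−y=5; I=5, D=e−e_prev=5; u=3/2·5+1/4·5+1/4·5=10; next y=-1/5·0+1/2·10=5
n=1: y=5, sp=5, e=sp−y=0; I=5, D=e−e_prev=-5; u=3/2·0+1/4·5+1/4·(-5)=0; next y=-1/5·5+1/2·0=-1
n=2: y=-1, sp=5, e=sp−y=6; I=11, D=e−e_prev=6; u=3/2·6+1/4·11+1/4·6=13.25; next y=-1/5·(-1)+1/2·13.25=6.825
n=3: y=6.825, sp=5, e=sp−y=-1.825; I=9.175, D=e−e_prev=-7.825; u=3/2·(-1.825)+1/4·9.175+1/4·(-7.825)=-2.4; next y=-1/5·6.825+1/2·(-2.4)=-2.565
n=4: y=-2.565, sp=5, e=sp−y=7.565; I=16.74, D=e−e_prev=9.39; u=3/2·7.565+1/4·16.74+1/4·9.39=17.88; next y=-1/5·(-2.565)+1/2·17.88=9.453
n=5: y=9.453, sp=5, e=sp−y=-4.453; I=12.287, D=e−e_prev=-12.018; u=3/2·(-4.453)+1/4·12.287+1/4·(-12.018)=-6.61225; next y=-1/5·9.453+1/2·(-6.61225)=-5.196725
n=6: y=-5.196725, sp=5, e=sp−y=10.196725; I=22.483725, D=e−e_prev=14.649725; u=3/2·10.196725+1/4·22.483725+1/4·14.649725=24.57845; next y=-1/5·(-5.196725)+1/2·24.57845=13.32857
n=7: y=13.32857, sp=5, e=sp−y=-8.32857; I=14.155155, D=e−e_prev=-18.525295; u=3/2·(-8.32857)+1/4·14.155155+1/4·(-18.525295)=-13.58539; next y=-1/5·13.32857+1/2·(-13.58539)=-9.458409
n=8: y=-9.458409, sp=5, e=sp−y=14.458409; I=28.613564, D=e−e_prev=22.786979; u=3/2·14.458409+1/4·28.613564+1/4·22.786979≈34.537749; next y=-1/5·(-9.458409)+1/2·34.537749≈19.160556
n=9: y≈19.160556, sp=5, e=sp−y≈-14.160556; I≈14.453008, D=e−e_prev≈-28.618965; u=3/2·(-14.160556)+1/4·14.453008+1/4·(-28.618965)≈-24.782324; next y=-1/5·19.160556+1/2·(-24.782324)≈-16.223273
n=10: y≈-16.223273, sp=5, e=sp−y≈21.223273; I≈35.676281, D=e−e_prev≈35.383830; u=3/2·21.223273+1/4·35.676281+1/4·35.383830≈49.599938; next y=-1/5·(-16.223273)+1/2·49.599938≈28.044624
n=11: y≈28.044624, sp=5, e=sp−y≈-23.044624; I≈12.631657, D=e−e_prev≈-44.267897; u=3/2·(-23.044624)+1/4·12.631657+1/4·(-44.267897)≈-42.475995; next y=-1/5·28.044624+1/2·(-42.475995)≈-26.846922
n=12: y≈-26.846922, sp=5, e=sp−y≈31.846922; I≈44.478580, D=e−e_prev≈54.891546; u=3/2·31.846922+1/4·44.478580+1/4·54.891546≈72.612915; next y=-1/5·(-26.846922)+1/2·72.612915≈41.675842
n=13: y≈41.675842, sp=5, e=sp−y≈-36.675842; I≈7.802738, D=e−e_prev≈-68.522764; u=3/2·(-36.675842)+1/4·7.802738+1/4·(-68.522764)≈-70.193769; next y=-1/5·41.675842+1/2·(-70.193769)≈-43.432053
n=14: y≈-43.432053, sp=5, e=sp−y≈48.432053; I≈56.234791, D=e−e_prev≈85.107895; u=3/2·48.432053+1/4·56.234791+1/4·85.107895≈107.983751; next y=-1/5·(-43.432053)+1/2·107.983751≈62.678286

0 5 10.000 0.000
1 5 0.000 5.000
2 5 13.250 -1.000
3 5 -2.400 6.825
4 5 17.880 -2.565
5 5 -6.612 9.453
6 5 24.578 -5.197
7 5 -13.585 13.329
8 5 34.538 -9.458
9 5 -24.782 19.161
10 5 49.600 -16.223
11 5 -42.476 28.045
12 5 72.613 -26.847
13 5 -70.194 41.676
14 5 107.984 -43.432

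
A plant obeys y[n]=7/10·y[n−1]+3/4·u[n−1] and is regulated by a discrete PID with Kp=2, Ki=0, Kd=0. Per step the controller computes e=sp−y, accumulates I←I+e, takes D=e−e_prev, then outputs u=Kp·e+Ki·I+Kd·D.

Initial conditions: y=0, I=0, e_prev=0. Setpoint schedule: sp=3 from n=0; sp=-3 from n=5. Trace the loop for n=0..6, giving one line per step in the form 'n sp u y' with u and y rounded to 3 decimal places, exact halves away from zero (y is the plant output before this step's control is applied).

(exact arithmetic carried between steps; '≈' marks a value shown rounded to 6 d.p. or computed from one; I and e_prev carry over from the previous line; the table rounds u and y to 3 d.p., halves away from zero)
n=0: y=0, sp=3, e=sp−y=3; I=3, D=e−e_prev=3; u=2·3+0·3+0·3=6; next y=7/10·0+3/4·6=4.5
n=1: y=4.5, sp=3, e=sp−y=-1.5; I=1.5, D=e−e_prev=-4.5; u=2·(-1.5)+0·1.5+0·(-4.5)=-3; next y=7/10·4.5+3/4·(-3)=0.9
n=2: y=0.9, sp=3, e=sp−y=2.1; I=3.6, D=e−e_prev=3.6; u=2·2.1+0·3.6+0·3.6=4.2; next y=7/10·0.9+3/4·4.2=3.78
n=3: y=3.78, sp=3, e=sp−y=-0.78; I=2.82, D=e−e_prev=-2.88; u=2·(-0.78)+0·2.82+0·(-2.88)=-1.56; next y=7/10·3.78+3/4·(-1.56)=1.476
n=4: y=1.476, sp=3, e=sp−y=1.524; I=4.344, D=e−e_prev=2.304; u=2·1.524+0·4.344+0·2.304=3.048; next y=7/10·1.476+3/4·3.048=3.3192
n=5: y=3.3192, sp=-3, e=sp−y=-6.3192; I=-1.9752, D=e−e_prev=-7.8432; u=2·(-6.3192)+0·(-1.9752)+0·(-7.8432)=-12.6384; next y=7/10·3.3192+3/4·(-12.6384)=-7.15536
n=6: y=-7.15536, sp=-3, e=sp−y=4.15536; I=2.18016, D=e−e_prev=10.47456; u=2·4.15536+0·2.18016+0·10.47456=8.31072; next y=7/10·(-7.15536)+3/4·8.31072=1.224288

0 3 6.000 0.000
1 3 -3.000 4.500
2 3 4.200 0.900
3 3 -1.560 3.780
4 3 3.048 1.476
5 -3 -12.638 3.319
6 -3 8.311 -7.155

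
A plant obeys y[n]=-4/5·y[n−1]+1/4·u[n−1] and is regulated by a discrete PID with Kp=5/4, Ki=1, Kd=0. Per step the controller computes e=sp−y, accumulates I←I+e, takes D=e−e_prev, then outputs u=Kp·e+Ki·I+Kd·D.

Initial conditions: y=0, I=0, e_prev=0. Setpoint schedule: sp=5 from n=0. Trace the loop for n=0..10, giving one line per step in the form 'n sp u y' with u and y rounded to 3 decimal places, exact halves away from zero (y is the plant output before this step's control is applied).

(exact arithmetic carried between steps; '≈' marks a value shown rounded to 6 d.p. or computed from one; I and e_prev carry over from the previous line; the table rounds u and y to 3 d.p., halves away from zero)
n=0: y=0, sp=5, e=sp−y=5; I=5, D=e−e_prev=5; u=5/4·5+1·5+0·5=11.25; next y=-4/5·0+1/4·11.25=2.8125
n=1: y=2.8125, sp=5, e=sp−y=2.1875; I=7.1875, D=e−e_prev=-2.8125; u=5/4·2.1875+1·7.1875+0·(-2.8125)=9.921875; next y=-4/5·2.8125+1/4·9.921875≈0.230469
n=2: y≈0.230469, sp=5, e=sp−y≈4.769531; I≈11.957031, D=e−e_prev≈2.582031; u=5/4·4.769531+1·11.957031+0·2.582031≈17.918945; next y=-4/5·0.230469+1/4·17.918945≈4.295361
n=3: y≈4.295361, sp=5, e=sp−y≈0.704639; I≈12.661670, D=e−e_prev≈-4.064893; u=5/4·0.704639+1·12.661670+0·(-4.064893)≈13.542468; next y=-4/5·4.295361+1/4·13.542468≈-0.050672
n=4: y≈-0.050672, sp=5, e=sp−y≈5.050672; I≈17.712342, D=e−e_prev≈4.346033; u=5/4·5.050672+1·17.712342+0·4.346033≈24.025682; next y=-4/5·(-0.050672)+1/4·24.025682≈6.046958
n=5: y≈6.046958, sp=5, e=sp−y≈-1.046958; I≈16.665384, D=e−e_prev≈-6.097630; u=5/4·(-1.046958)+1·16.665384+0·(-6.097630)≈15.356686; next y=-4/5·6.046958+1/4·15.356686≈-0.998395
n=6: y≈-0.998395, sp=5, e=sp−y≈5.998395; I≈22.663779, D=e−e_prev≈7.045353; u=5/4·5.998395+1·22.663779+0·7.045353≈30.161772; next y=-4/5·(-0.998395)+1/4·30.161772≈8.339159
n=7: y≈8.339159, sp=5, e=sp−y≈-3.339159; I≈19.324620, D=e−e_prev≈-9.337554; u=5/4·(-3.339159)+1·19.324620+0·(-9.337554)≈15.150671; next y=-4/5·8.339159+1/4·15.150671≈-2.883659
n=8: y≈-2.883659, sp=5, e=sp−y≈7.883659; I≈27.208279, D=e−e_prev≈11.222818; u=5/4·7.883659+1·27.208279+0·11.222818≈37.062854; next y=-4/5·(-2.883659)+1/4·37.062854≈11.572641
n=9: y≈11.572641, sp=5, e=sp−y≈-6.572641; I≈20.635638, D=e−e_prev≈-14.456300; u=5/4·(-6.572641)+1·20.635638+0·(-14.456300)≈12.419837; next y=-4/5·11.572641+1/4·12.419837≈-6.153154
n=10: y≈-6.153154, sp=5, e=sp−y≈11.153154; I≈31.788792, D=e−e_prev≈17.725794; u=5/4·11.153154+1·31.788792+0·17.725794≈45.730234; next y=-4/5·(-6.153154)+1/4·45.730234≈16.355081

0 5 11.250 0.000
1 5 9.922 2.813
2 5 17.919 0.230
3 5 13.542 4.295
4 5 24.026 -0.051
5 5 15.357 6.047
6 5 30.162 -0.998
7 5 15.151 8.339
8 5 37.063 -2.884
9 5 12.420 11.573
10 5 45.730 -6.153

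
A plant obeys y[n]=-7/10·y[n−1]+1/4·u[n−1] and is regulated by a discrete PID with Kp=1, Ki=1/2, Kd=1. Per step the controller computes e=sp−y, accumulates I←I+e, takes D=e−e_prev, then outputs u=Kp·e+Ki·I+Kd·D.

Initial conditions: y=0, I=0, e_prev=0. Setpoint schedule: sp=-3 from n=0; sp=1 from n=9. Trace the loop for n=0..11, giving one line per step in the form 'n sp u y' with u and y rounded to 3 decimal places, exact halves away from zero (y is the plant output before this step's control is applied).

(exact arithmetic carried between steps; '≈' marks a value shown rounded to 6 d.p. or computed from one; I and e_prev carry over from the previous line; the table rounds u and y to 3 d.p., halves away from zero)
n=0: y=0, sp=-3, e=sp−y=-3; I=-3, D=e−e_prev=-3; u=1·(-3)+1/2·(-3)+1·(-3)=-7.5; next y=-7/10·0+1/4·(-7.5)=-1.875
n=1: y=-1.875, sp=-3, e=sp−y=-1.125; I=-4.125, D=e−e_prev=1.875; u=1·(-1.125)+1/2·(-4.125)+1·1.875=-1.3125; next y=-7/10·(-1.875)+1/4·(-1.3125)=0.984375
n=2: y=0.984375, sp=-3, e=sp−y=-3.984375; I=-8.109375, D=e−e_prev=-2.859375; u=1·(-3.984375)+1/2·(-8.109375)+1·(-2.859375)≈-10.898438; next y=-7/10·0.984375+1/4·(-10.898438)≈-3.413672
n=3: y≈-3.413672, sp=-3, e=sp−y≈0.413672; I≈-7.695703, D=e−e_prev≈4.398047; u=1·0.413672+1/2·(-7.695703)+1·4.398047≈0.963867; next y=-7/10·(-3.413672)+1/4·0.963867≈2.630537
n=4: y≈2.630537, sp=-3, e=sp−y≈-5.630537; I≈-13.326240, D=e−e_prev≈-6.044209; u=1·(-5.630537)+1/2·(-13.326240)+1·(-6.044209)≈-18.337866; next y=-7/10·2.630537+1/4·(-18.337866)≈-6.425843
n=5: y≈-6.425843, sp=-3, e=sp−y≈3.425843; I≈-9.900398, D=e−e_prev≈9.056380; u=1·3.425843+1/2·(-9.900398)+1·9.056380≈7.532023; next y=-7/10·(-6.425843)+1/4·7.532023≈6.381096
n=6: y≈6.381096, sp=-3, e=sp−y≈-9.381096; I≈-19.281493, D=e−e_prev≈-12.806938; u=1·(-9.381096)+1/2·(-19.281493)+1·(-12.806938)≈-31.828780; next y=-7/10·6.381096+1/4·(-31.828780)≈-12.423962
n=7: y≈-12.423962, sp=-3, e=sp−y≈9.423962; I≈-9.857531, D=e−e_prev≈18.805058; u=1·9.423962+1/2·(-9.857531)+1·18.805058≈23.300254; next y=-7/10·(-12.423962)+1/4·23.300254≈14.521837
n=8: y≈14.521837, sp=-3, e=sp−y≈-17.521837; I≈-27.379368, D=e−e_prev≈-26.945799; u=1·(-17.521837)+1/2·(-27.379368)+1·(-26.945799)≈-58.157320; next y=-7/10·14.521837+1/4·(-58.157320)≈-24.704616
n=9: y≈-24.704616, sp=1, e=sp−y≈25.704616; I≈-1.674752, D=e−e_prev≈43.226453; u=1·25.704616+1/2·(-1.674752)+1·43.226453≈68.093692; next y=-7/10·(-24.704616)+1/4·68.093692≈34.316654
n=10: y≈34.316654, sp=1, e=sp−y≈-33.316654; I≈-34.991407, D=e−e_prev≈-59.021270; u=1·(-33.316654)+1/2·(-34.991407)+1·(-59.021270)≈-109.833627; next y=-7/10·34.316654+1/4·(-109.833627)≈-51.480065
n=11: y≈-51.480065, sp=1, e=sp−y≈52.480065; I≈17.488658, D=e−e_prev≈85.796719; u=1·52.480065+1/2·17.488658+1·85.796719≈147.021113; next y=-7/10·(-51.480065)+1/4·147.021113≈72.791324

0 -3 -7.500 0.000
1 -3 -1.313 -1.875
2 -3 -10.898 0.984
3 -3 0.964 -3.414
4 -3 -18.338 2.631
5 -3 7.532 -6.426
6 -3 -31.829 6.381
7 -3 23.300 -12.424
8 -3 -58.157 14.522
9 1 68.094 -24.705
10 1 -109.834 34.317
11 1 147.021 -51.480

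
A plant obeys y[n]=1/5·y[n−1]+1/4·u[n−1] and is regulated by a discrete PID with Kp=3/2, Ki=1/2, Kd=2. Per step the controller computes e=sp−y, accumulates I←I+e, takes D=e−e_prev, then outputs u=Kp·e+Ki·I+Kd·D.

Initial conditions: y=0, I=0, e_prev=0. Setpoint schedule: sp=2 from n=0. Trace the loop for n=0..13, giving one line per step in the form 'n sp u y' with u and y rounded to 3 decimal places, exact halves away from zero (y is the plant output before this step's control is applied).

0 2 8.000 0.000
1 2 -3.000 2.000
2 2 10.400 -0.350
3 2 -4.645 2.530
4 2 13.591 -0.655
5 2 -7.140 3.267
6 2 17.664 -1.132
7 2 -10.852 4.190
8 2 22.955 -1.875
9 2 -16.192 5.364
10 2 29.959 -2.975
11 2 -23.711 6.895
12 2 39.356 -4.549
13 2 -34.169 8.929

(exact arithmetic carried between steps; '≈' marks a value shown rounded to 6 d.p. or computed from one; I and e_prev carry over from the previous line; the table rounds u and y to 3 d.p., halves away from zero)
n=0: y=0, sp=2, e=sp−y=2; I=2, D=e−e_prev=2; u=3/2·2+1/2·2+2·2=8; next y=1/5·0+1/4·8=2
n=1: y=2, sp=2, e=sp−y=0; I=2, D=e−e_prev=-2; u=3/2·0+1/2·2+2·(-2)=-3; next y=1/5·2+1/4·(-3)=-0.35
n=2: y=-0.35, sp=2, e=sp−y=2.35; I=4.35, D=e−e_prev=2.35; u=3/2·2.35+1/2·4.35+2·2.35=10.4; next y=1/5·(-0.35)+1/4·10.4=2.53
n=3: y=2.53, sp=2, e=sp−y=-0.53; I=3.82, D=e−e_prev=-2.88; u=3/2·(-0.53)+1/2·3.82+2·(-2.88)=-4.645; next y=1/5·2.53+1/4·(-4.645)=-0.65525
n=4: y=-0.65525, sp=2, e=sp−y=2.65525; I=6.47525, D=e−e_prev=3.18525; u=3/2·2.65525+1/2·6.47525+2·3.18525=13.591; next y=1/5·(-0.65525)+1/4·13.591=3.2667
n=5: y=3.2667, sp=2, e=sp−y=-1.2667; I=5.20855, D=e−e_prev=-3.92195; u=3/2·(-1.2667)+1/2·5.20855+2·(-3.92195)=-7.139675; next y=1/5·3.2667+1/4·(-7.139675)≈-1.131579
n=6: y≈-1.131579, sp=2, e=sp−y≈3.131579; I≈8.340129, D=e−e_prev≈4.398279; u=3/2·3.131579+1/2·8.340129+2·4.398279≈17.66399; next y=1/5·(-1.131579)+1/4·17.66399≈4.189682
n=7: y≈4.189682, sp=2, e=sp−y≈-2.189682; I≈6.150447, D=e−e_prev≈-5.321261; u=3/2·(-2.189682)+1/2·6.150447+2·(-5.321261)≈-10.851820; next y=1/5·4.189682+1/4·(-10.851820)≈-1.875019
n=8: y≈-1.875019, sp=2, e=sp−y≈3.875019; I≈10.025466, D=e−e_prev≈6.064700; u=3/2·3.875019+1/2·10.025466+2·6.064700≈22.954662; next y=1/5·(-1.875019)+1/4·22.954662≈5.363662
n=9: y≈5.363662, sp=2, e=sp−y≈-3.363662; I≈6.661804, D=e−e_prev≈-7.238680; u=3/2·(-3.363662)+1/2·6.661804+2·(-7.238680)≈-16.191951; next y=1/5·5.363662+1/4·(-16.191951)≈-2.975255
n=10: y≈-2.975255, sp=2, e=sp−y≈4.975255; I≈11.637059, D=e−e_prev≈8.338917; u=3/2·4.975255+1/2·11.637059+2·8.338917≈29.959247; next y=1/5·(-2.975255)+1/4·29.959247≈6.894761
n=11: y≈6.894761, sp=2, e=sp−y≈-4.894761; I≈6.742299, D=e−e_prev≈-9.870016; u=3/2·(-4.894761)+1/2·6.742299+2·(-9.870016)≈-23.711024; next y=1/5·6.894761+1/4·(-23.711024)≈-4.548804
n=12: y≈-4.548804, sp=2, e=sp−y≈6.548804; I≈13.291103, D=e−e_prev≈11.443565; u=3/2·6.548804+1/2·13.291103+2·11.443565≈39.355886; next y=1/5·(-4.548804)+1/4·39.355886≈8.929211
n=13: y≈8.929211, sp=2, e=sp−y≈-6.929211; I≈6.361892, D=e−e_prev≈-13.478015; u=3/2·(-6.929211)+1/2·6.361892+2·(-13.478015)≈-34.168900; next y=1/5·8.929211+1/4·(-34.168900)≈-6.756383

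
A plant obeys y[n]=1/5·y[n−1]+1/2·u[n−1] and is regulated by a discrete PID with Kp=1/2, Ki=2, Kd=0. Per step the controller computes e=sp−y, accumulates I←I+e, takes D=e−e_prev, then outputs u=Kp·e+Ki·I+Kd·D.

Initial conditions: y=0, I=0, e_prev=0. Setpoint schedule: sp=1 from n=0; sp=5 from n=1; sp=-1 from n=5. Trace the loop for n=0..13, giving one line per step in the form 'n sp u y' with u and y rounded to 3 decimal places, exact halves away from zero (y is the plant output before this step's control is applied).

0 1 2.500 0.000
1 5 11.375 1.250
2 5 7.156 5.938
3 5 8.211 4.766
4 5 7.947 5.059
5 -1 -6.987 4.985
6 -1 -0.253 -2.496
7 -1 -1.937 -0.626
8 -1 -1.516 -1.094
9 -1 -1.621 -0.977
10 -1 -1.595 -1.006
11 -1 -1.601 -0.999
12 -1 -1.600 -1.000
13 -1 -1.600 -1.000

(exact arithmetic carried between steps; '≈' marks a value shown rounded to 6 d.p. or computed from one; I and e_prev carry over from the previous line; the table rounds u and y to 3 d.p., halves away from zero)
n=0: y=0, sp=1, e=sp−y=1; I=1, D=e−e_prev=1; u=1/2·1+2·1+0·1=2.5; next y=1/5·0+1/2·2.5=1.25
n=1: y=1.25, sp=5, e=sp−y=3.75; I=4.75, D=e−e_prev=2.75; u=1/2·3.75+2·4.75+0·2.75=11.375; next y=1/5·1.25+1/2·11.375=5.9375
n=2: y=5.9375, sp=5, e=sp−y=-0.9375; I=3.8125, D=e−e_prev=-4.6875; u=1/2·(-0.9375)+2·3.8125+0·(-4.6875)=7.15625; next y=1/5·5.9375+1/2·7.15625=4.765625
n=3: y=4.765625, sp=5, e=sp−y=0.234375; I=4.046875, D=e−e_prev=1.171875; u=1/2·0.234375+2·4.046875+0·1.171875≈8.210938; next y=1/5·4.765625+1/2·8.210938≈5.058594
n=4: y≈5.058594, sp=5, e=sp−y≈-0.058594; I≈3.988281, D=e−e_prev≈-0.292969; u=1/2·(-0.058594)+2·3.988281+0·(-0.292969)≈7.947266; next y=1/5·5.058594+1/2·7.947266≈4.985352
n=5: y≈4.985352, sp=-1, e=sp−y≈-5.985352; I≈-1.997070, D=e−e_prev≈-5.926758; u=1/2·(-5.985352)+2·(-1.997070)+0·(-5.926758)≈-6.986816; next y=1/5·4.985352+1/2·(-6.986816)≈-2.496338
n=6: y≈-2.496338, sp=-1, e=sp−y≈1.496338; I≈-0.500732, D=e−e_prev≈7.481689; u=1/2·1.496338+2·(-0.500732)+0·7.481689≈-0.253296; next y=1/5·(-2.496338)+1/2·(-0.253296)≈-0.625916
n=7: y≈-0.625916, sp=-1, e=sp−y≈-0.374084; I≈-0.874817, D=e−e_prev≈-1.870422; u=1/2·(-0.374084)+2·(-0.874817)+0·(-1.870422)≈-1.936676; next y=1/5·(-0.625916)+1/2·(-1.936676)≈-1.093521
n=8: y≈-1.093521, sp=-1, e=sp−y≈0.093521; I≈-0.781296, D=e−e_prev≈0.467606; u=1/2·0.093521+2·(-0.781296)+0·0.467606≈-1.515831; next y=1/5·(-1.093521)+1/2·(-1.515831)≈-0.976620
n=9: y≈-0.976620, sp=-1, e=sp−y≈-0.023380; I≈-0.804676, D=e−e_prev≈-0.116901; u=1/2·(-0.023380)+2·(-0.804676)+0·(-0.116901)≈-1.621042; next y=1/5·(-0.976620)+1/2·(-1.621042)≈-1.005845
n=10: y≈-1.005845, sp=-1, e=sp−y≈0.005845; I≈-0.798831, D=e−e_prev≈0.029225; u=1/2·0.005845+2·(-0.798831)+0·0.029225≈-1.594739; next y=1/5·(-1.005845)+1/2·(-1.594739)≈-0.998539
n=11: y≈-0.998539, sp=-1, e=sp−y≈-0.001461; I≈-0.800292, D=e−e_prev≈-0.007306; u=1/2·(-0.001461)+2·(-0.800292)+0·(-0.007306)≈-1.601315; next y=1/5·(-0.998539)+1/2·(-1.601315)≈-1.000365
n=12: y≈-1.000365, sp=-1, e=sp−y≈0.000365; I≈-0.799927, D=e−e_prev≈0.001827; u=1/2·0.000365+2·(-0.799927)+0·0.001827≈-1.599671; next y=1/5·(-1.000365)+1/2·(-1.599671)≈-0.999909
n=13: y≈-0.999909, sp=-1, e=sp−y≈-0.000091; I≈-0.800018, D=e−e_prev≈-0.000457; u=1/2·(-0.000091)+2·(-0.800018)+0·(-0.000457)≈-1.600082; next y=1/5·(-0.999909)+1/2·(-1.600082)≈-1.000023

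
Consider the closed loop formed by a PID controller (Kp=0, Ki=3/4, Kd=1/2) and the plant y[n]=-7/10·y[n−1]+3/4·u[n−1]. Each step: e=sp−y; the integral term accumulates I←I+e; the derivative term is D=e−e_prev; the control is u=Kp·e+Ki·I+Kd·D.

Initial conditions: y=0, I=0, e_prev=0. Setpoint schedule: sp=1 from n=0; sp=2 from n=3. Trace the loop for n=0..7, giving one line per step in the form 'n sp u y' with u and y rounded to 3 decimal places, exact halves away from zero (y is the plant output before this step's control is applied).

0 1 1.250 0.000
1 1 0.328 0.938
2 1 2.528 -0.410
3 2 0.920 2.183
4 2 5.356 -0.838
5 2 -0.828 4.604
6 2 10.500 -3.844
7 2 -7.354 10.566

(exact arithmetic carried between steps; '≈' marks a value shown rounded to 6 d.p. or computed from one; I and e_prev carry over from the previous line; the table rounds u and y to 3 d.p., halves away from zero)
n=0: y=0, sp=1, e=sp−y=1; I=1, D=e−e_prev=1; u=0·1+3/4·1+1/2·1=1.25; next y=-7/10·0+3/4·1.25=0.9375
n=1: y=0.9375, sp=1, e=sp−y=0.0625; I=1.0625, D=e−e_prev=-0.9375; u=0·0.0625+3/4·1.0625+1/2·(-0.9375)=0.328125; next y=-7/10·0.9375+3/4·0.328125≈-0.410156
n=2: y≈-0.410156, sp=1, e=sp−y≈1.410156; I≈2.472656, D=e−e_prev≈1.347656; u=0·1.410156+3/4·2.472656+1/2·1.347656≈2.528320; next y=-7/10·(-0.410156)+3/4·2.528320≈2.183350
n=3: y≈2.183350, sp=2, e=sp−y≈-0.183350; I≈2.289307, D=e−e_prev≈-1.593506; u=0·(-0.183350)+3/4·2.289307+1/2·(-1.593506)≈0.920227; next y=-7/10·2.183350+3/4·0.920227≈-0.838174
n=4: y≈-0.838174, sp=2, e=sp−y≈2.838174; I≈5.127481, D=e−e_prev≈3.021524; u=0·2.838174+3/4·5.127481+1/2·3.021524≈5.356373; next y=-7/10·(-0.838174)+3/4·5.356373≈4.604002
n=5: y≈4.604002, sp=2, e=sp−y≈-2.604002; I≈2.523479, D=e−e_prev≈-5.442176; u=0·(-2.604002)+3/4·2.523479+1/2·(-5.442176)≈-0.828479; next y=-7/10·4.604002+3/4·(-0.828479)≈-3.844160
n=6: y≈-3.844160, sp=2, e=sp−y≈5.844160; I≈8.367639, D=e−e_prev≈8.448162; u=0·5.844160+3/4·8.367639+1/2·8.448162≈10.499811; next y=-7/10·(-3.844160)+3/4·10.499811≈10.565770
n=7: y≈10.565770, sp=2, e=sp−y≈-8.565770; I≈-0.198131, D=e−e_prev≈-14.409930; u=0·(-8.565770)+3/4·(-0.198131)+1/2·(-14.409930)≈-7.353563; next y=-7/10·10.565770+3/4·(-7.353563)≈-12.911211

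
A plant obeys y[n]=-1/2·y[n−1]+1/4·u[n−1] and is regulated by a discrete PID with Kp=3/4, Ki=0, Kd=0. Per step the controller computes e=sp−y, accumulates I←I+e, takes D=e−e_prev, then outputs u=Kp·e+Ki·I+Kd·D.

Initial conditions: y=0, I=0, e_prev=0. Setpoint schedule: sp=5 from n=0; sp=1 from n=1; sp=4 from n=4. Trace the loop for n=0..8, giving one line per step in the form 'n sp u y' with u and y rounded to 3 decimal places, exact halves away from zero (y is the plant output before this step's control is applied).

(exact arithmetic carried between steps; '≈' marks a value shown rounded to 6 d.p. or computed from one; I and e_prev carry over from the previous line; the table rounds u and y to 3 d.p., halves away from zero)
n=0: y=0, sp=5, e=sp−y=5; I=5, D=e−e_prev=5; u=3/4·5+0·5+0·5=3.75; next y=-1/2·0+1/4·3.75=0.9375
n=1: y=0.9375, sp=1, e=sp−y=0.0625; I=5.0625, D=e−e_prev=-4.9375; u=3/4·0.0625+0·5.0625+0·(-4.9375)=0.046875; next y=-1/2·0.9375+1/4·0.046875≈-0.457031
n=2: y≈-0.457031, sp=1, e=sp−y≈1.457031; I≈6.519531, D=e−e_prev≈1.394531; u=3/4·1.457031+0·6.519531+0·1.394531≈1.092773; next y=-1/2·(-0.457031)+1/4·1.092773≈0.501709
n=3: y≈0.501709, sp=1, e=sp−y≈0.498291; I≈7.017822, D=e−e_prev≈-0.958740; u=3/4·0.498291+0·7.017822+0·(-0.958740)≈0.373718; next y=-1/2·0.501709+1/4·0.373718≈-0.157425
n=4: y≈-0.157425, sp=4, e=sp−y≈4.157425; I≈11.175247, D=e−e_prev≈3.659134; u=3/4·4.157425+0·11.175247+0·3.659134≈3.118069; next y=-1/2·(-0.157425)+1/4·3.118069≈0.858230
n=5: y≈0.858230, sp=4, e=sp−y≈3.141770; I≈14.317018, D=e−e_prev≈-1.015655; u=3/4·3.141770+0·14.317018+0·(-1.015655)≈2.356328; next y=-1/2·0.858230+1/4·2.356328≈0.159967
n=6: y≈0.159967, sp=4, e=sp−y≈3.840033; I≈18.157050, D=e−e_prev≈0.698263; u=3/4·3.840033+0·18.157050+0·0.698263≈2.880025; next y=-1/2·0.159967+1/4·2.880025≈0.640023
n=7: y≈0.640023, sp=4, e=sp−y≈3.359977; I≈21.517028, D=e−e_prev≈-0.480055; u=3/4·3.359977+0·21.517028+0·(-0.480055)≈2.519983; next y=-1/2·0.640023+1/4·2.519983≈0.309984
n=8: y≈0.309984, sp=4, e=sp−y≈3.690016; I≈25.207043, D=e−e_prev≈0.330038; u=3/4·3.690016+0·25.207043+0·0.330038≈2.767512; next y=-1/2·0.309984+1/4·2.767512≈0.536886

0 5 3.750 0.000
1 1 0.047 0.938
2 1 1.093 -0.457
3 1 0.374 0.502
4 4 3.118 -0.157
5 4 2.356 0.858
6 4 2.880 0.160
7 4 2.520 0.640
8 4 2.768 0.310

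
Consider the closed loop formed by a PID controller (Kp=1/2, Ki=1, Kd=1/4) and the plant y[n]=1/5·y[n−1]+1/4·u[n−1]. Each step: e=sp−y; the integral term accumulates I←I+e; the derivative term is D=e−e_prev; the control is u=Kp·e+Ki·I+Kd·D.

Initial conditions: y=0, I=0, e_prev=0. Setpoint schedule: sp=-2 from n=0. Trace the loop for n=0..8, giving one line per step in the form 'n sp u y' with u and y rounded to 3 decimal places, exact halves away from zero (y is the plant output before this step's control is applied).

(exact arithmetic carried between steps; '≈' marks a value shown rounded to 6 d.p. or computed from one; I and e_prev carry over from the previous line; the table rounds u and y to 3 d.p., halves away from zero)
n=0: y=0, sp=-2, e=sp−y=-2; I=-2, D=e−e_prev=-2; u=1/2·(-2)+1·(-2)+1/4·(-2)=-3.5; next y=1/5·0+1/4·(-3.5)=-0.875
n=1: y=-0.875, sp=-2, e=sp−y=-1.125; I=-3.125, D=e−e_prev=0.875; u=1/2·(-1.125)+1·(-3.125)+1/4·0.875=-3.46875; next y=1/5·(-0.875)+1/4·(-3.46875)≈-1.042188
n=2: y≈-1.042188, sp=-2, e=sp−y≈-0.957813; I≈-4.082813, D=e−e_prev≈0.167188; u=1/2·(-0.957813)+1·(-4.082813)+1/4·0.167188≈-4.519922; next y=1/5·(-1.042188)+1/4·(-4.519922)≈-1.338418
n=3: y≈-1.338418, sp=-2, e=sp−y≈-0.661582; I≈-4.744395, D=e−e_prev≈0.296230; u=1/2·(-0.661582)+1·(-4.744395)+1/4·0.296230≈-5.001128; next y=1/5·(-1.338418)+1/4·(-5.001128)≈-1.517966
n=4: y≈-1.517966, sp=-2, e=sp−y≈-0.482034; I≈-5.226429, D=e−e_prev≈0.179548; u=1/2·(-0.482034)+1·(-5.226429)+1/4·0.179548≈-5.422559; next y=1/5·(-1.517966)+1/4·(-5.422559)≈-1.659233
n=5: y≈-1.659233, sp=-2, e=sp−y≈-0.340767; I≈-5.567196, D=e−e_prev≈0.141267; u=1/2·(-0.340767)+1·(-5.567196)+1/4·0.141267≈-5.702263; next y=1/5·(-1.659233)+1/4·(-5.702263)≈-1.757412
n=6: y≈-1.757412, sp=-2, e=sp−y≈-0.242588; I≈-5.809784, D=e−e_prev≈0.098179; u=1/2·(-0.242588)+1·(-5.809784)+1/4·0.098179≈-5.906533; next y=1/5·(-1.757412)+1/4·(-5.906533)≈-1.828116
n=7: y≈-1.828116, sp=-2, e=sp−y≈-0.171884; I≈-5.981668, D=e−e_prev≈0.070703; u=1/2·(-0.171884)+1·(-5.981668)+1/4·0.070703≈-6.049934; next y=1/5·(-1.828116)+1/4·(-6.049934)≈-1.878107
n=8: y≈-1.878107, sp=-2, e=sp−y≈-0.121893; I≈-6.103561, D=e−e_prev≈0.049991; u=1/2·(-0.121893)+1·(-6.103561)+1/4·0.049991≈-6.152010; next y=1/5·(-1.878107)+1/4·(-6.152010)≈-1.913624

0 -2 -3.500 0.000
1 -2 -3.469 -0.875
2 -2 -4.520 -1.042
3 -2 -5.001 -1.338
4 -2 -5.423 -1.518
5 -2 -5.702 -1.659
6 -2 -5.907 -1.757
7 -2 -6.050 -1.828
8 -2 -6.152 -1.878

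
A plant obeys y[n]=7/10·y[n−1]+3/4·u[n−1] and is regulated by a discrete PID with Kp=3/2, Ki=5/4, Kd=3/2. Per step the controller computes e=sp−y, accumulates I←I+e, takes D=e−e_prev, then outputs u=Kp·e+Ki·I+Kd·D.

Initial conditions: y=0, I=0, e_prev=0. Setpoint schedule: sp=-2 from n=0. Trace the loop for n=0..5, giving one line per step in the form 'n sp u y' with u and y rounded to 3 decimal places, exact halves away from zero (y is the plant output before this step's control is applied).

0 -2 -8.500 0.000
1 -2 19.094 -6.375
2 -2 -53.989 9.858
3 -2 140.198 -33.592
4 -2 -375.196 81.634
5 -2 993.121 -224.253

(exact arithmetic carried between steps; '≈' marks a value shown rounded to 6 d.p. or computed from one; I and e_prev carry over from the previous line; the table rounds u and y to 3 d.p., halves away from zero)
n=0: y=0, sp=-2, e=sp−y=-2; I=-2, D=e−e_prev=-2; u=3/2·(-2)+5/4·(-2)+3/2·(-2)=-8.5; next y=7/10·0+3/4·(-8.5)=-6.375
n=1: y=-6.375, sp=-2, e=sp−y=4.375; I=2.375, D=e−e_prev=6.375; u=3/2·4.375+5/4·2.375+3/2·6.375=19.09375; next y=7/10·(-6.375)+3/4·19.09375≈9.857813
n=2: y≈9.857813, sp=-2, e=sp−y≈-11.857813; I≈-9.482813, D=e−e_prev≈-16.232813; u=3/2·(-11.857813)+5/4·(-9.482813)+3/2·(-16.232813)≈-53.989453; next y=7/10·9.857813+3/4·(-53.989453)≈-33.591621
n=3: y≈-33.591621, sp=-2, e=sp−y≈31.591621; I≈22.108809, D=e−e_prev≈43.449434; u=3/2·31.591621+5/4·22.108809+3/2·43.449434≈140.197593; next y=7/10·(-33.591621)+3/4·140.197593≈81.634060
n=4: y≈81.634060, sp=-2, e=sp−y≈-83.634060; I≈-61.525251, D=e−e_prev≈-115.225681; u=3/2·(-83.634060)+5/4·(-61.525251)+3/2·(-115.225681)≈-375.196175; next y=7/10·81.634060+3/4·(-375.196175)≈-224.253289
n=5: y≈-224.253289, sp=-2, e=sp−y≈222.253289; I≈160.728038, D=e−e_prev≈305.887349; u=3/2·222.253289+5/4·160.728038+3/2·305.887349≈993.121006; next y=7/10·(-224.253289)+3/4·993.121006≈587.863452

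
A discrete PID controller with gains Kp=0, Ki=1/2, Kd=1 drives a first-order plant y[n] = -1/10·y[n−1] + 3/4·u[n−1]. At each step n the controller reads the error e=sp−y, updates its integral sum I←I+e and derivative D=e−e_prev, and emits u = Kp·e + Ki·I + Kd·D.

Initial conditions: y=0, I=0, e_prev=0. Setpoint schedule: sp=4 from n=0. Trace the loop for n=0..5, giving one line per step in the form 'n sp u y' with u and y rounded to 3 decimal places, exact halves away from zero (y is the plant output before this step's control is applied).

(exact arithmetic carried between steps; '≈' marks a value shown rounded to 6 d.p. or computed from one; I and e_prev carry over from the previous line; the table rounds u and y to 3 d.p., halves away from zero)
n=0: y=0, sp=4, e=sp−y=4; I=4, D=e−e_prev=4; u=0·4+1/2·4+1·4=6; next y=-1/10·0+3/4·6=4.5
n=1: y=4.5, sp=4, e=sp−y=-0.5; I=3.5, D=e−e_prev=-4.5; u=0·(-0.5)+1/2·3.5+1·(-4.5)=-2.75; next y=-1/10·4.5+3/4·(-2.75)=-2.5125
n=2: y=-2.5125, sp=4, e=sp−y=6.5125; I=10.0125, D=e−e_prev=7.0125; u=0·6.5125+1/2·10.0125+1·7.0125=12.01875; next y=-1/10·(-2.5125)+3/4·12.01875≈9.265313
n=3: y≈9.265313, sp=4, e=sp−y≈-5.265313; I≈4.747188, D=e−e_prev≈-11.777813; u=0·(-5.265313)+1/2·4.747188+1·(-11.777813)≈-9.404219; next y=-1/10·9.265313+3/4·(-9.404219)≈-7.979695
n=4: y≈-7.979695, sp=4, e=sp−y≈11.979695; I≈16.726883, D=e−e_prev≈17.245008; u=0·11.979695+1/2·16.726883+1·17.245008≈25.608449; next y=-1/10·(-7.979695)+3/4·25.608449≈20.004306
n=5: y≈20.004306, sp=4, e=sp−y≈-16.004306; I≈0.722576, D=e−e_prev≈-27.984002; u=0·(-16.004306)+1/2·0.722576+1·(-27.984002)≈-27.622714; next y=-1/10·20.004306+3/4·(-27.622714)≈-22.717466

0 4 6.000 0.000
1 4 -2.750 4.500
2 4 12.019 -2.513
3 4 -9.404 9.265
4 4 25.608 -7.980
5 4 -27.623 20.004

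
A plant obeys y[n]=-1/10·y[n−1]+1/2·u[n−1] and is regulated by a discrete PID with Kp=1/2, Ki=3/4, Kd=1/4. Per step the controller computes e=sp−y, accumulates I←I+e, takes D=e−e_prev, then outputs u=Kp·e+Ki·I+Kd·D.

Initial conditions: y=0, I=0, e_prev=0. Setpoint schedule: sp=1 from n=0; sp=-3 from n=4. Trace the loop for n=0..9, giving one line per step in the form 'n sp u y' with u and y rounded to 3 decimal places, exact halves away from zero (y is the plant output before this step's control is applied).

0 1 1.500 0.000
1 1 0.875 0.750
2 1 1.831 0.363
3 1 1.437 0.879
4 -3 -3.970 0.631
5 -3 -1.737 -2.048
6 -3 -5.197 -0.664
7 -3 -3.801 -2.532
8 -3 -5.946 -1.647
9 -3 -4.998 -2.808

(exact arithmetic carried between steps; '≈' marks a value shown rounded to 6 d.p. or computed from one; I and e_prev carry over from the previous line; the table rounds u and y to 3 d.p., halves away from zero)
n=0: y=0, sp=1, e=sp−y=1; I=1, D=e−e_prev=1; u=1/2·1+3/4·1+1/4·1=1.5; next y=-1/10·0+1/2·1.5=0.75
n=1: y=0.75, sp=1, e=sp−y=0.25; I=1.25, D=e−e_prev=-0.75; u=1/2·0.25+3/4·1.25+1/4·(-0.75)=0.875; next y=-1/10·0.75+1/2·0.875=0.3625
n=2: y=0.3625, sp=1, e=sp−y=0.6375; I=1.8875, D=e−e_prev=0.3875; u=1/2·0.6375+3/4·1.8875+1/4·0.3875=1.83125; next y=-1/10·0.3625+1/2·1.83125=0.879375
n=3: y=0.879375, sp=1, e=sp−y=0.120625; I=2.008125, D=e−e_prev=-0.516875; u=1/2·0.120625+3/4·2.008125+1/4·(-0.516875)≈1.437188; next y=-1/10·0.879375+1/2·1.437188≈0.630656
n=4: y≈0.630656, sp=-3, e=sp−y≈-3.630656; I≈-1.622531, D=e−e_prev≈-3.751281; u=1/2·(-3.630656)+3/4·(-1.622531)+1/4·(-3.751281)≈-3.970047; next y=-1/10·0.630656+1/2·(-3.970047)≈-2.048089
n=5: y≈-2.048089, sp=-3, e=sp−y≈-0.951911; I≈-2.574442, D=e−e_prev≈2.678745; u=1/2·(-0.951911)+3/4·(-2.574442)+1/4·2.678745≈-1.737101; next y=-1/10·(-2.048089)+1/2·(-1.737101)≈-0.663741
n=6: y≈-0.663741, sp=-3, e=sp−y≈-2.336259; I≈-4.910701, D=e−e_prev≈-1.384348; u=1/2·(-2.336259)+3/4·(-4.910701)+1/4·(-1.384348)≈-5.197242; next y=-1/10·(-0.663741)+1/2·(-5.197242)≈-2.532247
n=7: y≈-2.532247, sp=-3, e=sp−y≈-0.467753; I≈-5.378454, D=e−e_prev≈1.868505; u=1/2·(-0.467753)+3/4·(-5.378454)+1/4·1.868505≈-3.800591; next y=-1/10·(-2.532247)+1/2·(-3.800591)≈-1.647071
n=8: y≈-1.647071, sp=-3, e=sp−y≈-1.352929; I≈-6.731383, D=e−e_prev≈-0.885176; u=1/2·(-1.352929)+3/4·(-6.731383)+1/4·(-0.885176)≈-5.946296; next y=-1/10·(-1.647071)+1/2·(-5.946296)≈-2.808441
n=9: y≈-2.808441, sp=-3, e=sp−y≈-0.191559; I≈-6.922942, D=e−e_prev≈1.161370; u=1/2·(-0.191559)+3/4·(-6.922942)+1/4·1.161370≈-4.997644; next y=-1/10·(-2.808441)+1/2·(-4.997644)≈-2.217978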